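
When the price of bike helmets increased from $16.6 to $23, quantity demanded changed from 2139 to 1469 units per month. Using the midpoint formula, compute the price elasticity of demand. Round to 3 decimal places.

%ΔQ = (1469 − 2139)/[(2139 + 1469)/2] = -670/1804 ≈ -0.3714.
%Δp = (23 − 16.6)/[(16.6 + 23)/2] = 6.4/19.8 ≈ 0.3232.
Arc elasticity E = %ΔQ/%Δp ≈ -0.3714/0.3232 ≈ -1.149.
|E| > 1: demand is elastic over this range.

-1.149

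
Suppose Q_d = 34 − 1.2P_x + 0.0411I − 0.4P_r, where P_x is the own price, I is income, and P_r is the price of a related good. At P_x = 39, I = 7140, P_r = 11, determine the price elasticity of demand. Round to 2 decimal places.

-0.17

Q_d = 34 − 1.2(39) + 0.0411(7140) − 0.4(11) = 34 − 46.8 + 293.454 − 4.4 = 276.254.
∂Q_d/∂P_x = −1.2, so E_p = (−1.2)·(39/276.254) ≈ -0.17.
|E_p| < 1: demand is inelastic.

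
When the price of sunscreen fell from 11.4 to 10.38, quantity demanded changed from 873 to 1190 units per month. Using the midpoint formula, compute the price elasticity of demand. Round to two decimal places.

%Δq = (1190 − 873)/[(873 + 1190)/2] = 317/1031.5 ≈ 0.3073.
%Δp = (10.38 − 11.4)/[(11.4 + 10.38)/2] = -1.02/10.89 ≈ -0.0937.
Arc elasticity E = %Δq/%Δp ≈ 0.3073/-0.0937 ≈ -3.28.
|E| > 1: demand is elastic over this range.

-3.28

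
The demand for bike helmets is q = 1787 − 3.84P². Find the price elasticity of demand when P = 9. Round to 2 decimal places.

At P = 9, q = 1475.96.
dq/dP = −2·3.84·P = −69.12.
Point elasticity E = (dq/dP)·(P/q) = -69.12 × 9/1475.96 ≈ -0.42.
|E| < 1, so demand is inelastic at this price.

-0.42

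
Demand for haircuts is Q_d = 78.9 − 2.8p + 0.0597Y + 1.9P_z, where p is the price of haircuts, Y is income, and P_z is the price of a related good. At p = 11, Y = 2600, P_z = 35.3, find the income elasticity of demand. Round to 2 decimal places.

First evaluate Q_d: 78.9 − 2.8(11) + 0.0597(2600) + 1.9(35.3) = 78.9 − 30.8 + 155.22 + 67.07 = 270.39.
∂Q_d/∂Y = +0.0597, so E_I = 0.0597·(2600/270.39) ≈ 0.57.
E_I ∈ (0,1): normal good (necessity).

0.57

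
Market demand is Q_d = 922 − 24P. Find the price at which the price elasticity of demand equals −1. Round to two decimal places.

19.21

For linear demand Q_d = a − bP, E = −bP/(a − bP). |E| = 1 ⇒ bP = a − bP ⇒ P = a/(2b).
P = 922/(2·24) ≈ 19.21.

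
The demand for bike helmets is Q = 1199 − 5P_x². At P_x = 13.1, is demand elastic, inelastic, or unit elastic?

At P_x = 13.1, Q = 340.95.
dQ/dP_x = −2·5·P_x = −131.
Point elasticity E = (dQ/dP_x)·(P_x/Q) = -131 × 13.1/340.95 ≈ -5.033.
|E| ≈ 5.033 > 1, so demand is elastic.

elastic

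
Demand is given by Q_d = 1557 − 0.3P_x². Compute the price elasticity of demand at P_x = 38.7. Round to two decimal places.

At P_x = 38.7, Q_d = 1107.693.
dQ_d/dP_x = −2·0.3·P_x = −23.22.
Point elasticity E = (dQ_d/dP_x)·(P_x/Q_d) = -23.22 × 38.7/1107.693 ≈ -0.81.
|E| < 1, so demand is inelastic at this price.

-0.81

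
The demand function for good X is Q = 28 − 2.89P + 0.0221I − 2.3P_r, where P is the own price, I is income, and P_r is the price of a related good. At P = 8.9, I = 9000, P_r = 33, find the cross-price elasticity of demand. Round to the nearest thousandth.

-0.606

At the given point, Q = 28 − 2.89(8.9) + 0.0221(9000) − 2.3(33) = 28 − 25.721 + 198.9 − 75.9 = 125.279.
∂Q/∂P_r = −2.3, so E_xy = -2.3·(33/125.279) ≈ -0.606.
E_xy < 0: the goods are complements.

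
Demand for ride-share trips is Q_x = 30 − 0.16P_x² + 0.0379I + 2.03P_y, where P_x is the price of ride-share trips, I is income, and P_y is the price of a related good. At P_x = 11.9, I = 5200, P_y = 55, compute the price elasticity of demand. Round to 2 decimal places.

-0.14

At the given point, Q_x = 30 − 0.16(11.9)² + 0.0379(5200) + 2.03(55) = 30 − 22.6576 + 197.08 + 111.65 = 316.0724.
∂Q_x/∂P_x = −2·0.16·P_x = -3.808, so E_p = -3.808·(11.9/316.0724) ≈ -0.14.
|E_p| < 1: demand is inelastic.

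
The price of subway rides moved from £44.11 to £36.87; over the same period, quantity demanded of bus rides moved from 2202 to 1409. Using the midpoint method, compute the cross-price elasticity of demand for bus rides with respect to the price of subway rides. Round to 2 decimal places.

2.46

%ΔQ_x = (1409 − 2202)/[(2202+1409)/2] = -793/1805.5 ≈ -0.4392.
%ΔP_y = (36.87 − 44.11)/[(44.11+36.87)/2] ≈ -0.1788.
E_xy = -0.4392/-0.1788 ≈ 2.46.
E_xy > 0, so bus rides and subway rides are substitutes.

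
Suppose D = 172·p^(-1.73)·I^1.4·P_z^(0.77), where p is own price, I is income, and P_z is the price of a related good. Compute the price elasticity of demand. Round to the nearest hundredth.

-1.73

For a Cobb–Douglas (constant-elasticity) form D = A·p^α·…, the elasticity with respect to p equals the exponent α at every point.
Here the exponent on p is -1.73, so the price elasticity of demand is -1.73.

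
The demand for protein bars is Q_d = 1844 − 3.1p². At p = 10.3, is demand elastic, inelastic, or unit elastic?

inelastic

At p = 10.3, Q_d = 1515.121.
dQ_d/dp = −2·3.1·p = −63.86.
Point elasticity E = (dQ_d/dp)·(p/Q_d) = -63.86 × 10.3/1515.121 ≈ -0.434.
|E| ≈ 0.434 < 1, so demand is inelastic.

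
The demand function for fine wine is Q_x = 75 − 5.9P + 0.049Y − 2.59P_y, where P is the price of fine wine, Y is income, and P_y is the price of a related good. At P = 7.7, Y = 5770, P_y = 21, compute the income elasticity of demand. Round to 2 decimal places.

1.10

At the given point, Q_x = 75 − 5.9(7.7) + 0.049(5770) − 2.59(21) = 75 − 45.43 + 282.73 − 54.39 = 257.91.
∂Q_x/∂Y = +0.049, so E_I = 0.049·(5770/257.91) ≈ 1.10.
E_I > 1: normal good (luxury).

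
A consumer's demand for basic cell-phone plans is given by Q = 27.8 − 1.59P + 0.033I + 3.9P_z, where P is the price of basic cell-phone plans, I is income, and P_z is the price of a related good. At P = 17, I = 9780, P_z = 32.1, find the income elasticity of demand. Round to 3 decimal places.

Substituting, Q = 27.8 − 1.59(17) + 0.033(9780) + 3.9(32.1) = 27.8 − 27.03 + 322.74 + 125.19 = 448.7.
∂Q/∂I = +0.033, so E_I = 0.033·(9780/448.7) ≈ 0.719.
E_I ∈ (0,1): normal good (necessity).

0.719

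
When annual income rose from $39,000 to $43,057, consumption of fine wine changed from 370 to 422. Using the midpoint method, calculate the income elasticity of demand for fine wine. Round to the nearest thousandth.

1.328

%ΔQ = (422 − 370)/[(370+422)/2] = 52/396 ≈ 0.1313.
%ΔY = (43,057 − 39,000)/[(39,000+43,057)/2] = 4057/41028.5 ≈ 0.0989.
E_I = %ΔQ/%ΔY ≈ 1.328.
E_I > 1: normal good (luxury).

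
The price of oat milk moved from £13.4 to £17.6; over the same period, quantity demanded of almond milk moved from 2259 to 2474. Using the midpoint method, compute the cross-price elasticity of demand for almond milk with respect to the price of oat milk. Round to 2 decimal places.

%ΔQ_x = (2474 − 2259)/[(2259+2474)/2] = 215/2366.5 ≈ 0.0909.
%ΔP_y = (17.6 − 13.4)/[(13.4+17.6)/2] ≈ 0.2710.
E_xy = 0.0909/0.2710 ≈ 0.34.
E_xy > 0, so almond milk and oat milk are substitutes.

0.34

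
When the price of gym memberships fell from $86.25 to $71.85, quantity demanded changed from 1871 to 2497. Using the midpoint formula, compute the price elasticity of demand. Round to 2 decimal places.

-1.57

%ΔQ = (2497 − 1871)/[(1871 + 2497)/2] = 626/2184 ≈ 0.2866.
%ΔP = (71.85 − 86.25)/[(86.25 + 71.85)/2] = -14.4/79.05 ≈ -0.1822.
Arc elasticity E = %ΔQ/%ΔP ≈ 0.2866/-0.1822 ≈ -1.57.
|E| > 1: demand is elastic over this range.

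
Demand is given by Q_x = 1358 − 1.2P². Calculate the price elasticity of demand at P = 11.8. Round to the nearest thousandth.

-0.281

At P = 11.8, Q_x = 1190.912.
dQ_x/dP = −2·1.2·P = −28.32.
Point elasticity E = (dQ_x/dP)·(P/Q_x) = -28.32 × 11.8/1190.912 ≈ -0.281.
|E| < 1, so demand is inelastic at this price.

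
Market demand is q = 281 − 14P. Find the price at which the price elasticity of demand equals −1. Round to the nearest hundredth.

For linear demand q = a − bP, E = −bP/(a − bP). |E| = 1 ⇒ bP = a − bP ⇒ P = a/(2b).
P = 281/(2·14) ≈ 10.04.

10.04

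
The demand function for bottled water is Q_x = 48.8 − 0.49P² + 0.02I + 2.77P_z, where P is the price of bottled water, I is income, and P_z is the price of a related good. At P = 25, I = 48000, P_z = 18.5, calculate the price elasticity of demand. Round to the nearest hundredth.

-0.81

Substituting, Q_x = 48.8 − 0.49(25)² + 0.02(48000) + 2.77(18.5) = 48.8 − 306.25 + 960 + 51.245 = 753.795.
∂Q_x/∂P = −2·0.49·P = -24.5, so E_p = -24.5·(25/753.795) ≈ -0.81.
|E_p| < 1: demand is inelastic.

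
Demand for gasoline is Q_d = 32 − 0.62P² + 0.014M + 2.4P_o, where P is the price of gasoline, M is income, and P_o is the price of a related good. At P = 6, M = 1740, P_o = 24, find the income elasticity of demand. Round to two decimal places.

0.27

Substituting, Q_d = 32 − 0.62(6)² + 0.014(1740) + 2.4(24) = 32 − 22.32 + 24.36 + 57.6 = 91.64.
∂Q_d/∂M = +0.014, so E_I = 0.014·(1740/91.64) ≈ 0.27.
E_I ∈ (0,1): normal good (necessity).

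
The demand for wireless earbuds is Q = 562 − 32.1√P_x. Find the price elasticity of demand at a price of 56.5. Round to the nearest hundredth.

At P_x = 56.5, Q = 320.7156.
dQ/dP_x = −32.1/(2√P_x) = −32.1/(2·7.5166).
Point elasticity E = (dQ/dP_x)·(P_x/Q) = -2.1353 × 56.5/320.7156 ≈ -0.38.
|E| < 1, so demand is inelastic at this price.

-0.38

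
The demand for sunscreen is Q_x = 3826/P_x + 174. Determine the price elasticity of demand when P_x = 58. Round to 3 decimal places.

-0.275

At P_x = 58, Q_x = 239.9655.
dQ_x/dP_x = −3826/P_x² = −1.1373.
Point elasticity E = (dQ_x/dP_x)·(P_x/Q_x) = -1.1373 × 58/239.9655 ≈ -0.275.
|E| < 1, so demand is inelastic at this price.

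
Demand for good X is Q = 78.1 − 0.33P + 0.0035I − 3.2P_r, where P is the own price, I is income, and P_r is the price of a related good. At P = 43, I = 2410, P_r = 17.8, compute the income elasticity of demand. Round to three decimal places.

0.548

At the given point, Q = 78.1 − 0.33(43) + 0.0035(2410) − 3.2(17.8) = 78.1 − 14.19 + 8.435 − 56.96 = 15.385.
∂Q/∂I = +0.0035, so E_I = 0.0035·(2410/15.385) ≈ 0.548.
E_I ∈ (0,1): normal good (necessity).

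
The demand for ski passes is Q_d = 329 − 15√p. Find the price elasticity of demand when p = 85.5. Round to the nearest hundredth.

At p = 85.5, Q_d = 190.3007.
dQ_d/dp = −15/(2√p) = −15/(2·9.2466).
Point elasticity E = (dQ_d/dp)·(p/Q_d) = -0.8111 × 85.5/190.3007 ≈ -0.36.
|E| < 1, so demand is inelastic at this price.

-0.36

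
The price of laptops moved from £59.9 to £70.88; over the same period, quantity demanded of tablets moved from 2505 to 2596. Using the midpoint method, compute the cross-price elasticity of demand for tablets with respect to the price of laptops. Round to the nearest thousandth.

0.212

%ΔQ_x = (2596 − 2505)/[(2505+2596)/2] = 91/2550.5 ≈ 0.0357.
%ΔP_y = (70.88 − 59.9)/[(59.9+70.88)/2] ≈ 0.1679.
E_xy = 0.0357/0.1679 ≈ 0.212.
E_xy > 0, so tablets and laptops are substitutes.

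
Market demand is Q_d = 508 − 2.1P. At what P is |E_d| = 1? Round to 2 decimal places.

For linear demand Q_d = a − bP, E = −bP/(a − bP). |E| = 1 ⇒ bP = a − bP ⇒ P = a/(2b).
P = 508/(2·2.1) ≈ 120.95.

120.95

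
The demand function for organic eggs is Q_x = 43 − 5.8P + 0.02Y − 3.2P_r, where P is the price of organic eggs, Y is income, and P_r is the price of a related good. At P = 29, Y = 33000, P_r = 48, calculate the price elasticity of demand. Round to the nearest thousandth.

-0.441

At the given point, Q_x = 43 − 5.8(29) + 0.02(33000) − 3.2(48) = 43 − 168.2 + 660 − 153.6 = 381.2.
∂Q_x/∂P = −5.8, so E_p = (−5.8)·(29/381.2) ≈ -0.441.
|E_p| < 1: demand is inelastic.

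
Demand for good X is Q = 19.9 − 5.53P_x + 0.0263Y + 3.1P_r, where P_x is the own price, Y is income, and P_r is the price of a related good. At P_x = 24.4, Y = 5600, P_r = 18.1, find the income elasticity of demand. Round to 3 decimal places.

Evaluating quantity at (P_x, Y, P_r) gives Q = 19.9 − 5.53(24.4) + 0.0263(5600) + 3.1(18.1) = 19.9 − 134.932 + 147.28 + 56.11 = 88.358.
∂Q/∂Y = +0.0263, so E_I = 0.0263·(5600/88.358) ≈ 1.667.
E_I > 1: normal good (luxury).

1.667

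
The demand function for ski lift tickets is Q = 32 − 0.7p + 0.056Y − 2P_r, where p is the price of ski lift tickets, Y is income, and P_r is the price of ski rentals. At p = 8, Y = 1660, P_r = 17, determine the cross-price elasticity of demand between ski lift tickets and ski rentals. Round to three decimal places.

Substituting, Q = 32 − 0.7(8) + 0.056(1660) − 2(17) = 32 − 5.6 + 92.96 − 34 = 85.36.
∂Q/∂P_r = −2, so E_xy = -2·(17/85.36) ≈ -0.398.
E_xy < 0: the goods are complements.

-0.398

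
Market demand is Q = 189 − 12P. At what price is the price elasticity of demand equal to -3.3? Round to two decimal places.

12.09

Set −bP/(a − bP) = −3.3 ⇒ bP = 3.3(a − bP) ⇒ bP(1+3.3) = 3.3·a.
P = 3.3·189/(12·4.3) ≈ 12.09.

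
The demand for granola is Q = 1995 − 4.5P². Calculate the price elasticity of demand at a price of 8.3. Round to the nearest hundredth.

At P = 8.3, Q = 1684.995.
dQ/dP = −2·4.5·P = −74.7.
Point elasticity E = (dQ/dP)·(P/Q) = -74.7 × 8.3/1684.995 ≈ -0.37.
|E| < 1, so demand is inelastic at this price.

-0.37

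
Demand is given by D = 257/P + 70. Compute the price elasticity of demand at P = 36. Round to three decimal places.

At P = 36, D = 77.1389.
dD/dP = −257/P² = −0.1983.
Point elasticity E = (dD/dP)·(P/D) = -0.1983 × 36/77.1389 ≈ -0.093.
|E| < 1, so demand is inelastic at this price.

-0.093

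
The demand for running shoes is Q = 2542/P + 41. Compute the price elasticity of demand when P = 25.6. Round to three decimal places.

-0.708

At P = 25.6, Q = 140.2969.
dQ/dP = −2542/P² = −3.8788.
Point elasticity E = (dQ/dP)·(P/Q) = -3.8788 × 25.6/140.2969 ≈ -0.708.
|E| < 1, so demand is inelastic at this price.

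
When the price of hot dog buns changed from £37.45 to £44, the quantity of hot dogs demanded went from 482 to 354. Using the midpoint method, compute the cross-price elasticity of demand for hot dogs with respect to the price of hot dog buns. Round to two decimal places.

%ΔQ_x = (354 − 482)/[(482+354)/2] = -128/418 ≈ -0.3062.
%ΔP_y = (44 − 37.45)/[(37.45+44)/2] ≈ 0.1608.
E_xy = -0.3062/0.1608 ≈ -1.90.
E_xy < 0, so hot dogs and hot dog buns are complements.

-1.90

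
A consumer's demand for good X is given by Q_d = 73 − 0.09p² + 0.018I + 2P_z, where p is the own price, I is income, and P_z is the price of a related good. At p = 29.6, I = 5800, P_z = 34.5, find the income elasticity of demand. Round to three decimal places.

Substituting, Q_d = 73 − 0.09(29.6)² + 0.018(5800) + 2(34.5) = 73 − 78.8544 + 104.4 + 69 = 167.5456.
∂Q_d/∂I = +0.018, so E_I = 0.018·(5800/167.5456) ≈ 0.623.
E_I ∈ (0,1): normal good (necessity).

0.623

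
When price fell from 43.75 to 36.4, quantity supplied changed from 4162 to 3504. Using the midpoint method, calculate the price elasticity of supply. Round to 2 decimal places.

0.94

%ΔQ = (3504 − 4162)/[(4162 + 3504)/2] = -658/3833 ≈ -0.1717.
%Δp = (36.4 − 43.75)/[(43.75 + 36.4)/2] = -7.35/40.075 ≈ -0.1834.
Arc elasticity E = %ΔQ/%Δp ≈ -0.1717/-0.1834 ≈ 0.94.
|E| < 1: supply is inelastic over this range.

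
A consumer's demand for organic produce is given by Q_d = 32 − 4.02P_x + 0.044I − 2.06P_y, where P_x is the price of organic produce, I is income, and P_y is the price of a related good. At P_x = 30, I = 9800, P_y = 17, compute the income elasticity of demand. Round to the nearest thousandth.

First evaluate Q_d: 32 − 4.02(30) + 0.044(9800) − 2.06(17) = 32 − 120.6 + 431.2 − 35.02 = 307.58.
∂Q_d/∂I = +0.044, so E_I = 0.044·(9800/307.58) ≈ 1.402.
E_I > 1: normal good (luxury).

1.402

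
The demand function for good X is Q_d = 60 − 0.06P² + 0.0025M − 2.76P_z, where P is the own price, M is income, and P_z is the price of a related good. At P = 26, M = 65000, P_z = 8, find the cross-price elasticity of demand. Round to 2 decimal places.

-0.14

First evaluate Q_d: 60 − 0.06(26)² + 0.0025(65000) − 2.76(8) = 60 − 40.56 + 162.5 − 22.08 = 159.86.
∂Q_d/∂P_z = −2.76, so E_xy = -2.76·(8/159.86) ≈ -0.14.
E_xy < 0: the goods are complements.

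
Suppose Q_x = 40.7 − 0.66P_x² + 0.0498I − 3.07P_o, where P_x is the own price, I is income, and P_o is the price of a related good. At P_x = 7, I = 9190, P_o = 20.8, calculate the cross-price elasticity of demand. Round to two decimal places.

-0.16

Q_x = 40.7 − 0.66(7)² + 0.0498(9190) − 3.07(20.8) = 40.7 − 32.34 + 457.662 − 63.856 = 402.166.
∂Q_x/∂P_o = −3.07, so E_xy = -3.07·(20.8/402.166) ≈ -0.16.
E_xy < 0: the goods are complements.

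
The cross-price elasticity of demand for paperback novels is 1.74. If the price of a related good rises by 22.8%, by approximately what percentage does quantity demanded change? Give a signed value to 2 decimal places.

39.67

%ΔQ ≈ E × %ΔP_y = (1.74) × (22.8%) ≈ 39.67%.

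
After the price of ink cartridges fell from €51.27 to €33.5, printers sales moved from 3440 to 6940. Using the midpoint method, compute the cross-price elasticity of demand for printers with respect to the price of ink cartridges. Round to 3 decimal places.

%ΔQ_x = (6940 − 3440)/[(3440+6940)/2] = 3500/5190 ≈ 0.6744.
%ΔP_y = (33.5 − 51.27)/[(51.27+33.5)/2] ≈ -0.4193.
E_xy = 0.6744/-0.4193 ≈ -1.609.
E_xy < 0, so printers and ink cartridges are complements.

-1.609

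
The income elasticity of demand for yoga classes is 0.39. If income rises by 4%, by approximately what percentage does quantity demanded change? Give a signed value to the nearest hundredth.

%ΔQ ≈ E × %ΔI = (0.39) × (4%) = 1.56%.

1.56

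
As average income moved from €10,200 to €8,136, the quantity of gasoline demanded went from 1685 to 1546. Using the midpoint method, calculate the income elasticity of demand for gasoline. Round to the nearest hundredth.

0.38

%ΔQ = (1546 − 1685)/[(1685+1546)/2] = -139/1615.5 ≈ -0.0860.
%ΔM = (8,136 − 10,200)/[(10,200+8,136)/2] = -2064/9168 ≈ -0.2251.
E_I = %ΔQ/%ΔM ≈ 0.38.
E_I ∈ (0,1): normal good (necessity).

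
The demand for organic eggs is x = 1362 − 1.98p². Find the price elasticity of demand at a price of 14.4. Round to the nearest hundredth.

At p = 14.4, x = 951.4272.
dx/dp = −2·1.98·p = −57.024.
Point elasticity E = (dx/dp)·(p/x) = -57.024 × 14.4/951.4272 ≈ -0.86.
|E| < 1, so demand is inelastic at this price.

-0.86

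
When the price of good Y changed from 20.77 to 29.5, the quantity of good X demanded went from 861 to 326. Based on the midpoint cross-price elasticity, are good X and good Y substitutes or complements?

%ΔQ_x = (326 − 861)/[(861+326)/2] = -535/593.5 ≈ -0.9014.
%ΔP_y = (29.5 − 20.77)/[(20.77+29.5)/2] ≈ 0.3473.
E_xy = -0.9014/0.3473 ≈ -2.595.
E_xy < 0, so the goods are complements.

complements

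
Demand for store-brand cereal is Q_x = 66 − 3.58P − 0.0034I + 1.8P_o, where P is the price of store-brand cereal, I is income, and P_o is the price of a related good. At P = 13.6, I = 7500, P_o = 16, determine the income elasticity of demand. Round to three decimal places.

Q_x = 66 − 3.58(13.6) − 0.0034(7500) + 1.8(16) = 66 − 48.688 − 25.5 + 28.8 = 20.612.
∂Q_x/∂I = −0.0034, so E_I = -0.0034·(7500/20.612) ≈ -1.237.
E_I < 0: inferior good.

-1.237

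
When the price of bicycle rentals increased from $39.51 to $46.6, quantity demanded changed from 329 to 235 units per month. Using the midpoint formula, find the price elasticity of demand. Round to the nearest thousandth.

%ΔQ = (235 − 329)/[(329 + 235)/2] = -94/282 ≈ -0.3333.
%ΔP = (46.6 − 39.51)/[(39.51 + 46.6)/2] = 7.09/43.055 ≈ 0.1647.
Arc elasticity E = %ΔQ/%ΔP ≈ -0.3333/0.1647 ≈ -2.024.
|E| > 1: demand is elastic over this range.

-2.024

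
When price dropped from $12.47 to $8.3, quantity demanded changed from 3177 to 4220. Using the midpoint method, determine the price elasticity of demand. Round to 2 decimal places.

-0.70

%ΔQ = (4220 − 3177)/[(3177 + 4220)/2] = 1043/3698.5 ≈ 0.2820.
%Δp = (8.3 − 12.47)/[(12.47 + 8.3)/2] = -4.17/10.385 ≈ -0.4015.
Arc elasticity E = %ΔQ/%Δp ≈ 0.2820/-0.4015 ≈ -0.70.
|E| < 1: demand is inelastic over this range.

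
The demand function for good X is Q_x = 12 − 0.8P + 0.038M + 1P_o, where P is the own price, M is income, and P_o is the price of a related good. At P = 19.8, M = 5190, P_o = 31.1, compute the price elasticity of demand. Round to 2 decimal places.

Substituting, Q_x = 12 − 0.8(19.8) + 0.038(5190) + 1(31.1) = 12 − 15.84 + 197.22 + 31.1 = 224.48.
∂Q_x/∂P = −0.8, so E_p = (−0.8)·(19.8/224.48) ≈ -0.07.
|E_p| < 1: demand is inelastic.

-0.07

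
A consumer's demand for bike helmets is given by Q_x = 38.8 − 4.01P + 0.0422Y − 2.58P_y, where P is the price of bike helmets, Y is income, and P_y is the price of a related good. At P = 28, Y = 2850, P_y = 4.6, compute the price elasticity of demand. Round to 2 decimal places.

-3.22

Substituting, Q_x = 38.8 − 4.01(28) + 0.0422(2850) − 2.58(4.6) = 38.8 − 112.28 + 120.27 − 11.868 = 34.922.
∂Q_x/∂P = −4.01, so E_p = (−4.01)·(28/34.922) ≈ -3.22.
|E_p| > 1: demand is elastic.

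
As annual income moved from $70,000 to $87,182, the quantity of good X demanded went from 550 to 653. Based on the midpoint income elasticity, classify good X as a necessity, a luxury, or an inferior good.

necessity

%ΔQ = (653 − 550)/[(550+653)/2] = 103/601.5 ≈ 0.1712.
%ΔM = (87,182 − 70,000)/[(70,000+87,182)/2] = 17182/78591 ≈ 0.2186.
E_I = %ΔQ/%ΔM ≈ 0.783.
E_I ∈ (0,1): normal good (necessity).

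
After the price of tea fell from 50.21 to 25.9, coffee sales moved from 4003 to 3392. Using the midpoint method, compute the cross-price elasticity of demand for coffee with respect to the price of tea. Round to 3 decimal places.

0.259

%ΔQ_x = (3392 − 4003)/[(4003+3392)/2] = -611/3697.5 ≈ -0.1652.
%ΔP_y = (25.9 − 50.21)/[(50.21+25.9)/2] ≈ -0.6388.
E_xy = -0.1652/-0.6388 ≈ 0.259.
E_xy > 0, so coffee and tea are substitutes.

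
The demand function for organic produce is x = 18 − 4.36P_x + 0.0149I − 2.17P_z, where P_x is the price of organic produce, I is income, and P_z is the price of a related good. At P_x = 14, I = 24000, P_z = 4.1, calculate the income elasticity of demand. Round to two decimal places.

x = 18 − 4.36(14) + 0.0149(24000) − 2.17(4.1) = 18 − 61.04 + 357.6 − 8.897 = 305.663.
∂x/∂I = +0.0149, so E_I = 0.0149·(24000/305.663) ≈ 1.17.
E_I > 1: normal good (luxury).

1.17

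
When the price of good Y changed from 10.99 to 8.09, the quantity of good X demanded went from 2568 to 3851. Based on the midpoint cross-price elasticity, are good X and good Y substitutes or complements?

complements

%ΔQ_x = (3851 − 2568)/[(2568+3851)/2] = 1283/3209.5 ≈ 0.3998.
%ΔP_y = (8.09 − 10.99)/[(10.99+8.09)/2] ≈ -0.3040.
E_xy = 0.3998/-0.3040 ≈ -1.315.
E_xy < 0, so the goods are complements.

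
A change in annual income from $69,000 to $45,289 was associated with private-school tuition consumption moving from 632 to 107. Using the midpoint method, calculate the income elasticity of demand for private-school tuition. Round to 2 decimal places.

3.42

%ΔQ = (107 − 632)/[(632+107)/2] = -525/369.5 ≈ -1.4208.
%ΔM = (45,289 − 69,000)/[(69,000+45,289)/2] = -23711/57144.5 ≈ -0.4149.
E_I = %ΔQ/%ΔM ≈ 3.42.
E_I > 1: normal good (luxury).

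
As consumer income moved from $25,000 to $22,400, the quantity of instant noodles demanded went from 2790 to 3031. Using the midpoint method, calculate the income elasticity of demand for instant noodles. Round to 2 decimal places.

%ΔQ = (3031 − 2790)/[(2790+3031)/2] = 241/2910.5 ≈ 0.0828.
%ΔI = (22,400 − 25,000)/[(25,000+22,400)/2] = -2600/23700 ≈ -0.1097.
E_I = %ΔQ/%ΔI ≈ -0.75.
E_I < 0: inferior good.

-0.75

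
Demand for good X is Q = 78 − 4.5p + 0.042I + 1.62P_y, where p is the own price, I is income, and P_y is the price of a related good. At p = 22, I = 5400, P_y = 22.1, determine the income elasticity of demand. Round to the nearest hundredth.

Substituting, Q = 78 − 4.5(22) + 0.042(5400) + 1.62(22.1) = 78 − 99 + 226.8 + 35.802 = 241.602.
∂Q/∂I = +0.042, so E_I = 0.042·(5400/241.602) ≈ 0.94.
E_I ∈ (0,1): normal good (necessity).

0.94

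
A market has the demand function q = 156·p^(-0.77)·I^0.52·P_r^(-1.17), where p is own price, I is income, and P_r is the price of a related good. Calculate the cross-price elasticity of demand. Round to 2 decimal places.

For a Cobb–Douglas (constant-elasticity) form q = A·P_r^α·…, the elasticity with respect to P_r equals the exponent α at every point.
Here the exponent on P_r is -1.17, so the cross-price elasticity of demand is -1.17.

-1.17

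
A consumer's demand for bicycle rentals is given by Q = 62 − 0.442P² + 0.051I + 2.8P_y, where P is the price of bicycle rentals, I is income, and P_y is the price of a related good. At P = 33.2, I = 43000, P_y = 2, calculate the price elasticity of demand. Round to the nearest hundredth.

-0.55

Evaluating quantity at (P, I, P_y) gives Q = 62 − 0.442(33.2)² + 0.051(43000) + 2.8(2) = 62 − 487.1901 + 2193 + 5.6 = 1773.4099.
∂Q/∂P = −2·0.442·P = -29.3488, so E_p = -29.3488·(33.2/1773.4099) ≈ -0.55.
|E_p| < 1: demand is inelastic.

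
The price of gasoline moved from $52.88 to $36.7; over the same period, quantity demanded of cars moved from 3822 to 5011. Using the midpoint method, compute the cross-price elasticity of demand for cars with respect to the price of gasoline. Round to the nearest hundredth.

-0.75

%ΔQ_x = (5011 − 3822)/[(3822+5011)/2] = 1189/4416.5 ≈ 0.2692.
%ΔP_y = (36.7 − 52.88)/[(52.88+36.7)/2] ≈ -0.3612.
E_xy = 0.2692/-0.3612 ≈ -0.75.
E_xy < 0, so cars and gasoline are complements.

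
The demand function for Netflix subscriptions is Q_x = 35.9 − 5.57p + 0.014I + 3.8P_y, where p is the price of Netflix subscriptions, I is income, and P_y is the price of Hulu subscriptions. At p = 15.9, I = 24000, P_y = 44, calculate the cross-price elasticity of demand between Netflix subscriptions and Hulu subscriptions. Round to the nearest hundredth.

0.37

Evaluating quantity at (p, I, P_y) gives Q_x = 35.9 − 5.57(15.9) + 0.014(24000) + 3.8(44) = 35.9 − 88.563 + 336 + 167.2 = 450.537.
∂Q_x/∂P_y = +3.8, so E_xy = 3.8·(44/450.537) ≈ 0.37.
E_xy > 0: the goods are substitutes.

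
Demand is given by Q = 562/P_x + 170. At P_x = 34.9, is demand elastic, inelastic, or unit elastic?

inelastic

At P_x = 34.9, Q = 186.1032.
dQ/dP_x = −562/P_x² = −0.4614.
Point elasticity E = (dQ/dP_x)·(P_x/Q) = -0.4614 × 34.9/186.1032 ≈ -0.087.
|E| ≈ 0.087 < 1, so demand is inelastic.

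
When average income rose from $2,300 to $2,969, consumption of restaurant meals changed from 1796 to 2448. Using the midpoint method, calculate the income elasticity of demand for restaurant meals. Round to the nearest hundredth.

%ΔQ = (2448 − 1796)/[(1796+2448)/2] = 652/2122 ≈ 0.3073.
%ΔI = (2,969 − 2,300)/[(2,300+2,969)/2] = 669/2634.5 ≈ 0.2539.
E_I = %ΔQ/%ΔI ≈ 1.21.
E_I > 1: normal good (luxury).

1.21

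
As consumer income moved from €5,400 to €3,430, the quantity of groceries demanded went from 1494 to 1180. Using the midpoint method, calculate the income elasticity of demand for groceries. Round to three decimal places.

%ΔQ = (1180 − 1494)/[(1494+1180)/2] = -314/1337 ≈ -0.2349.
%ΔI = (3,430 − 5,400)/[(5,400+3,430)/2] = -1970/4415 ≈ -0.4462.
E_I = %ΔQ/%ΔI ≈ 0.526.
E_I ∈ (0,1): normal good (necessity).

0.526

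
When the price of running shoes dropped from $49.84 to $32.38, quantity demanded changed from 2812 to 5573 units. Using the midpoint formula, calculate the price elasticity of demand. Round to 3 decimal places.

-1.551

%Δq = (5573 − 2812)/[(2812 + 5573)/2] = 2761/4192.5 ≈ 0.6586.
%ΔP = (32.38 − 49.84)/[(49.84 + 32.38)/2] = -17.46/41.11 ≈ -0.4247.
Arc elasticity E = %Δq/%ΔP ≈ 0.6586/-0.4247 ≈ -1.551.
|E| > 1: demand is elastic over this range.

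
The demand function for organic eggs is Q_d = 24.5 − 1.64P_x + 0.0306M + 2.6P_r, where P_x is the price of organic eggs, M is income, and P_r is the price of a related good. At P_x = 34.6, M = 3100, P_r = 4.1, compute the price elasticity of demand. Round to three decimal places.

Evaluating quantity at (P_x, M, P_r) gives Q_d = 24.5 − 1.64(34.6) + 0.0306(3100) + 2.6(4.1) = 24.5 − 56.744 + 94.86 + 10.66 = 73.276.
∂Q_d/∂P_x = −1.64, so E_p = (−1.64)·(34.6/73.276) ≈ -0.774.
|E_p| < 1: demand is inelastic.

-0.774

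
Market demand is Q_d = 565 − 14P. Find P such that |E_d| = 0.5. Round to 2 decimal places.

13.45

Set −bP/(a − bP) = −0.5 ⇒ bP = 0.5(a − bP) ⇒ bP(1+0.5) = 0.5·a.
P = 0.5·565/(14·1.5) ≈ 13.45.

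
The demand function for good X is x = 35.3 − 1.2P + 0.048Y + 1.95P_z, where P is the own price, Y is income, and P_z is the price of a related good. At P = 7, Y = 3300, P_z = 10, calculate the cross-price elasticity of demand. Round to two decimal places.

0.10

Substituting, x = 35.3 − 1.2(7) + 0.048(3300) + 1.95(10) = 35.3 − 8.4 + 158.4 + 19.5 = 204.8.
∂x/∂P_z = +1.95, so E_xy = 1.95·(10/204.8) ≈ 0.10.
E_xy > 0: the goods are substitutes.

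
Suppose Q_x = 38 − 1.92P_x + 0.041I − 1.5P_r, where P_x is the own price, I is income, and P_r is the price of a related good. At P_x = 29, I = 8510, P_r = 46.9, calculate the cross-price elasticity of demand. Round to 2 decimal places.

-0.27

First evaluate Q_x: 38 − 1.92(29) + 0.041(8510) − 1.5(46.9) = 38 − 55.68 + 348.91 − 70.35 = 260.88.
∂Q_x/∂P_r = −1.5, so E_xy = -1.5·(46.9/260.88) ≈ -0.27.
E_xy < 0: the goods are complements.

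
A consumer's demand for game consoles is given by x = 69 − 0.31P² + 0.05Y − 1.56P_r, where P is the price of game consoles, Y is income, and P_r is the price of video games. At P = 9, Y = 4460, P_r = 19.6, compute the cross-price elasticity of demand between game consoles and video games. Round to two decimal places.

First evaluate x: 69 − 0.31(9)² + 0.05(4460) − 1.56(19.6) = 69 − 25.11 + 223 − 30.576 = 236.314.
∂x/∂P_r = −1.56, so E_xy = -1.56·(19.6/236.314) ≈ -0.13.
E_xy < 0: the goods are complements.

-0.13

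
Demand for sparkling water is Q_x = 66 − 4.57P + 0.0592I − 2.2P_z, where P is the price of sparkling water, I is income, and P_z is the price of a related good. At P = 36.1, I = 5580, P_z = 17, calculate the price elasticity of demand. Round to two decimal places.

First evaluate Q_x: 66 − 4.57(36.1) + 0.0592(5580) − 2.2(17) = 66 − 164.977 + 330.336 − 37.4 = 193.959.
∂Q_x/∂P = −4.57, so E_p = (−4.57)·(36.1/193.959) ≈ -0.85.
|E_p| < 1: demand is inelastic.

-0.85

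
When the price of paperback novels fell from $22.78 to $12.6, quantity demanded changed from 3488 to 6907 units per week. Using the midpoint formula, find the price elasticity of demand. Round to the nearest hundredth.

%Δq = (6907 − 3488)/[(3488 + 6907)/2] = 3419/5197.5 ≈ 0.6578.
%ΔP = (12.6 − 22.78)/[(22.78 + 12.6)/2] = -10.18/17.69 ≈ -0.5755.
Arc elasticity E = %Δq/%ΔP ≈ 0.6578/-0.5755 ≈ -1.14.
|E| > 1: demand is elastic over this range.

-1.14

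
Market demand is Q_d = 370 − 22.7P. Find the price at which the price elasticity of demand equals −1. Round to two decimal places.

For linear demand Q_d = a − bP, E = −bP/(a − bP). |E| = 1 ⇒ bP = a − bP ⇒ P = a/(2b).
P = 370/(2·22.7) ≈ 8.15.

8.15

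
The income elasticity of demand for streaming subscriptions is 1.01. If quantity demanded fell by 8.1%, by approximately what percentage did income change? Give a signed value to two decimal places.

%ΔQ ≈ E × %ΔI ⇒ %ΔI = %ΔQ / E = (-8.1%)/(1.01) ≈ -8.02%.

-8.02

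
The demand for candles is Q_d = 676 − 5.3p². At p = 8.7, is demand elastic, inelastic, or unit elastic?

At p = 8.7, Q_d = 274.843.
dQ_d/dp = −2·5.3·p = −92.22.
Point elasticity E = (dQ_d/dp)·(p/Q_d) = -92.22 × 8.7/274.843 ≈ -2.919.
|E| ≈ 2.919 > 1, so demand is elastic.

elastic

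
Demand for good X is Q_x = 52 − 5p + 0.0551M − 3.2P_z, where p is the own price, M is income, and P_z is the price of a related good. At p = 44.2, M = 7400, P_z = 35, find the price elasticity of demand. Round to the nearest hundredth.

Q_x = 52 − 5(44.2) + 0.0551(7400) − 3.2(35) = 52 − 221 + 407.74 − 112 = 126.74.
∂Q_x/∂p = −5, so E_p = (−5)·(44.2/126.74) ≈ -1.74.
|E_p| > 1: demand is elastic.

-1.74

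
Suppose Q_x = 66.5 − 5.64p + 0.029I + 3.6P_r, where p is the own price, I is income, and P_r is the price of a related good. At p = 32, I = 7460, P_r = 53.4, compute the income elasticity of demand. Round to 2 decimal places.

At the given point, Q_x = 66.5 − 5.64(32) + 0.029(7460) + 3.6(53.4) = 66.5 − 180.48 + 216.34 + 192.24 = 294.6.
∂Q_x/∂I = +0.029, so E_I = 0.029·(7460/294.6) ≈ 0.73.
E_I ∈ (0,1): normal good (necessity).

0.73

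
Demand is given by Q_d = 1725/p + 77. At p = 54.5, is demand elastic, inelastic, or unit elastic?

inelastic

At p = 54.5, Q_d = 108.6514.
dQ_d/dp = −1725/p² = −0.5808.
Point elasticity E = (dQ_d/dp)·(p/Q_d) = -0.5808 × 54.5/108.6514 ≈ -0.291.
|E| ≈ 0.291 < 1, so demand is inelastic.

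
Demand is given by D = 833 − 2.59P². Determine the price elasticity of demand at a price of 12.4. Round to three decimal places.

-1.832

At P = 12.4, D = 434.7616.
dD/dP = −2·2.59·P = −64.232.
Point elasticity E = (dD/dP)·(P/D) = -64.232 × 12.4/434.7616 ≈ -1.832.
|E| > 1, so demand is elastic at this price.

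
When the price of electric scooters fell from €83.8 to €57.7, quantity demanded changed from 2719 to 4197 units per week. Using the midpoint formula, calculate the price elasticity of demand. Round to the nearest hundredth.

%Δq = (4197 − 2719)/[(2719 + 4197)/2] = 1478/3458 ≈ 0.4274.
%ΔP = (57.7 − 83.8)/[(83.8 + 57.7)/2] = -26.1/70.75 ≈ -0.3689.
Arc elasticity E = %Δq/%ΔP ≈ 0.4274/-0.3689 ≈ -1.16.
|E| > 1: demand is elastic over this range.

-1.16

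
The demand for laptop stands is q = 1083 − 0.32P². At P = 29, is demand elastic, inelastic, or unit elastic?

inelastic

At P = 29, q = 813.88.
dq/dP = −2·0.32·P = −18.56.
Point elasticity E = (dq/dP)·(P/q) = -18.56 × 29/813.88 ≈ -0.661.
|E| ≈ 0.661 < 1, so demand is inelastic.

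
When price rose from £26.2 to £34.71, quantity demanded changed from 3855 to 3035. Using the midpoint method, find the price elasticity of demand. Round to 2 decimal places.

-0.85

%ΔQ = (3035 − 3855)/[(3855 + 3035)/2] = -820/3445 ≈ -0.2380.
%Δp = (34.71 − 26.2)/[(26.2 + 34.71)/2] = 8.51/30.455 ≈ 0.2794.
Arc elasticity E = %ΔQ/%Δp ≈ -0.2380/0.2794 ≈ -0.85.
|E| < 1: demand is inelastic over this range.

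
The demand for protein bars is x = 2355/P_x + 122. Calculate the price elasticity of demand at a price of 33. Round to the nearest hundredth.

At P_x = 33, x = 193.3636.
dx/dP_x = −2355/P_x² = −2.1625.
Point elasticity E = (dx/dP_x)·(P_x/x) = -2.1625 × 33/193.3636 ≈ -0.37.
|E| < 1, so demand is inelastic at this price.

-0.37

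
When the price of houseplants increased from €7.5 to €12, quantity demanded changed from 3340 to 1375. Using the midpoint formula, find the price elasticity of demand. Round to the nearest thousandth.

-1.806

%Δq = (1375 − 3340)/[(3340 + 1375)/2] = -1965/2357.5 ≈ -0.8335.
%Δp = (12 − 7.5)/[(7.5 + 12)/2] = 4.5/9.75 ≈ 0.4615.
Arc elasticity E = %Δq/%Δp ≈ -0.8335/0.4615 ≈ -1.806.
|E| > 1: demand is elastic over this range.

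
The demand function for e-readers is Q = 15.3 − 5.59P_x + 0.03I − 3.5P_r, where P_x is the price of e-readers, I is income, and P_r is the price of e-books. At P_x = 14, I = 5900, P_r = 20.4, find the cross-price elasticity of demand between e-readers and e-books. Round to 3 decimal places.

-1.674

First evaluate Q: 15.3 − 5.59(14) + 0.03(5900) − 3.5(20.4) = 15.3 − 78.26 + 177 − 71.4 = 42.64.
∂Q/∂P_r = −3.5, so E_xy = -3.5·(20.4/42.64) ≈ -1.674.
E_xy < 0: the goods are complements.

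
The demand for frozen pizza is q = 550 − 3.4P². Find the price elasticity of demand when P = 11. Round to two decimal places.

At P = 11, q = 138.6.
dq/dP = −2·3.4·P = −74.8.
Point elasticity E = (dq/dP)·(P/q) = -74.8 × 11/138.6 ≈ -5.94.
|E| > 1, so demand is elastic at this price.

-5.94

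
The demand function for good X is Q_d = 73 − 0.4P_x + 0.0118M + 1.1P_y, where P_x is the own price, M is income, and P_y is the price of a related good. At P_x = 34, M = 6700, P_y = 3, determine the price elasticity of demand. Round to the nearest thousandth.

Evaluating quantity at (P_x, M, P_y) gives Q_d = 73 − 0.4(34) + 0.0118(6700) + 1.1(3) = 73 − 13.6 + 79.06 + 3.3 = 141.76.
∂Q_d/∂P_x = −0.4, so E_p = (−0.4)·(34/141.76) ≈ -0.096.
|E_p| < 1: demand is inelastic.

-0.096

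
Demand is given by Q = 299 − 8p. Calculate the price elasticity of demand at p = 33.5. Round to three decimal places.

-8.645

At p = 33.5, Q = 31.
dQ/dp = −8.
Point elasticity E = (dQ/dp)·(p/Q) = -8 × 33.5/31 ≈ -8.645.
|E| > 1, so demand is elastic at this price.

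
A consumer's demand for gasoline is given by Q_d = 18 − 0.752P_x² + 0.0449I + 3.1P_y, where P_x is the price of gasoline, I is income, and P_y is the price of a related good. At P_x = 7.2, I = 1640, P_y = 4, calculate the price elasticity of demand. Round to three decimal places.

-1.199

Q_d = 18 − 0.752(7.2)² + 0.0449(1640) + 3.1(4) = 18 − 38.9837 + 73.636 + 12.4 = 65.0523.
∂Q_d/∂P_x = −2·0.752·P_x = -10.8288, so E_p = -10.8288·(7.2/65.0523) ≈ -1.199.
|E_p| > 1: demand is elastic.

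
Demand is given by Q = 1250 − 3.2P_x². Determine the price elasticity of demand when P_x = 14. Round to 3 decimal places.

-2.014

At P_x = 14, Q = 622.8.
dQ/dP_x = −2·3.2·P_x = −89.6.
Point elasticity E = (dQ/dP_x)·(P_x/Q) = -89.6 × 14/622.8 ≈ -2.014.
|E| > 1, so demand is elastic at this price.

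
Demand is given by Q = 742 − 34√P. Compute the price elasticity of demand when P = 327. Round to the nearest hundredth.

-2.42

At P = 327, Q = 127.1732.
dQ/dP = −34/(2√P) = −34/(2·18.0831).
Point elasticity E = (dQ/dP)·(P/Q) = -0.9401 × 327/127.1732 ≈ -2.42.
|E| > 1, so demand is elastic at this price.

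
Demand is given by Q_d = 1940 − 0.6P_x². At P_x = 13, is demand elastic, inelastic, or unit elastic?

At P_x = 13, Q_d = 1838.6.
dQ_d/dP_x = −2·0.6·P_x = −15.6.
Point elasticity E = (dQ_d/dP_x)·(P_x/Q_d) = -15.6 × 13/1838.6 ≈ -0.110.
|E| ≈ 0.110 < 1, so demand is inelastic.

inelastic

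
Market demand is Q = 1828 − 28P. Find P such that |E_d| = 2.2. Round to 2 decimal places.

Set −bP/(a − bP) = −2.2 ⇒ bP = 2.2(a − bP) ⇒ bP(1+2.2) = 2.2·a.
P = 2.2·1828/(28·3.2) ≈ 44.88.

44.88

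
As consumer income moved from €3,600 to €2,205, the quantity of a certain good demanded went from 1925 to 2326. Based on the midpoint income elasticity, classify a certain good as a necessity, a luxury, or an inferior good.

%ΔQ = (2326 − 1925)/[(1925+2326)/2] = 401/2125.5 ≈ 0.1887.
%ΔM = (2,205 − 3,600)/[(3,600+2,205)/2] = -1395/2902.5 ≈ -0.4806.
E_I = %ΔQ/%ΔM ≈ -0.393.
E_I < 0: inferior good.

inferior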